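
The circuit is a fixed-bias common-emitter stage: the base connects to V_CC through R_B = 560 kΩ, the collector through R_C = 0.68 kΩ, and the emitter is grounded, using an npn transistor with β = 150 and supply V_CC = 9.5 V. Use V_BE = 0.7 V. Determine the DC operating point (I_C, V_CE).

Base loop: V_CC = I_B·R_B + V_BE, so I_B = (9.5 − 0.7)/560 kΩ = 0.0157 mA.
In the active region I_C = β·I_B = 150 × 0.0157 = 2.36 mA.
Collector loop: V_CE = V_CC − I_C·R_C = 9.5 − 2.36×0.68 = 7.9 V.
Since V_CE = 7.9 V > V_CE(sat) ≈ 0.2 V, the transistor is in the active region as assumed.

I_C ≈ 2.4 mA, V_CE ≈ 7.9 V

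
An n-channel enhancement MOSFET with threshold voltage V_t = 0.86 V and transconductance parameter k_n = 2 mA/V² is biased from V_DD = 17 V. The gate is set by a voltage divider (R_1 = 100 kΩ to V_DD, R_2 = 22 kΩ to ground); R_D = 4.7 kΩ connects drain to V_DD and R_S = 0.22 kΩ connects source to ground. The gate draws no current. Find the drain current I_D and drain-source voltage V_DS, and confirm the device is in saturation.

I_D ≈ 2.6 mA, V_DS ≈ 4 V

V_G = V_DD·R_2/(R_1+R_2) = 17×22/122 = 3.07 V.
Assume saturation: I_D = (k_n/2)(V_GS − V_t)² with V_GS = V_G − I_D·R_S = 3.07 − 0.22·I_D.
Substituting gives 0.0484·I_D² − 1.97·I_D + 4.86 = 0, with roots I_D = 2.64 or 38.1 mA.
The root I_D = 38.1 mA gives V_GS = -5.31 V ≤ V_t, so take I_D = 2.64 mA.
Then V_GS = 2.48 V and V_DS = V_DD − I_D(R_D+R_S) = 17 − 2.64×4.92 = 4.01 V.
Saturation requires V_DS ≥ V_GS − V_t = 1.62 V; 4.01 ≥ 1.62 ✓.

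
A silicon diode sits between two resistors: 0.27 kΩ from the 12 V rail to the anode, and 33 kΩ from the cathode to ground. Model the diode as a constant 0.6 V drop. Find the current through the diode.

The two resistors are in series with the diode, so KVL gives 12 = I·0.27 + 0.6 + I·33.
I = (12 − 0.6) / (0.27 + 33) kΩ = 11.4 / 33.3 = 0.343 mA.

I ≈ 0.34 mA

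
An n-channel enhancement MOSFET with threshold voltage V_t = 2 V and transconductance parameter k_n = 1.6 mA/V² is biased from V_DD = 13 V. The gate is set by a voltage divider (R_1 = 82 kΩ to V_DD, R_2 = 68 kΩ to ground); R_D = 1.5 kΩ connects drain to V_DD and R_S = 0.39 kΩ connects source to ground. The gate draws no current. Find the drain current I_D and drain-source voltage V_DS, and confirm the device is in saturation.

I_D ≈ 4.1 mA, V_DS ≈ 5.2 V

V_G = V_DD·R_2/(R_1+R_2) = 13×68/150 = 5.89 V.
Assume saturation: I_D = (k_n/2)(V_GS − V_t)² with V_GS = V_G − I_D·R_S = 5.89 − 0.39·I_D.
Substituting gives 0.122·I_D² − 3.43·I_D + 12.1 = 0, with roots I_D = 4.15 or 24 mA.
The root I_D = 24 mA gives V_GS = -3.48 V ≤ V_t, so take I_D = 4.15 mA.
Then V_GS = 4.28 V and V_DS = V_DD − I_D(R_D+R_S) = 13 − 4.15×1.89 = 5.16 V.
Saturation requires V_DS ≥ V_GS − V_t = 2.28 V; 5.16 ≥ 2.28 ✓.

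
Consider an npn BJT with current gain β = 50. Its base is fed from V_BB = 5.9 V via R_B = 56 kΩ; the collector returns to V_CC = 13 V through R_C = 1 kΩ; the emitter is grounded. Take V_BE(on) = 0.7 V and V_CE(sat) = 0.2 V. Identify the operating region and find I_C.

active; I_C ≈ 4.6 mA

Assume active. Base-emitter loop: I_B = (V_BB − V_BE)/R_B = (5.9 − 0.7)/56 = 0.0929 mA.
I_C = β·I_B = 50×0.0929 = 4.64 mA.
V_CE = V_CC − I_C·R_C = 13 − 4.64×1 = 8.36 V > V_CE(sat), so the active-region assumption holds.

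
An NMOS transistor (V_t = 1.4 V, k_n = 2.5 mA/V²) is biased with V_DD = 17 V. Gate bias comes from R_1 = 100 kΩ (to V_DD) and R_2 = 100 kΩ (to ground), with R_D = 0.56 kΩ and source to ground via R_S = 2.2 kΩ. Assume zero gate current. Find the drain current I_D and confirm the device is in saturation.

I_D ≈ 2.6 mA

V_G = V_DD·R_2/(R_1+R_2) = 17×100/200 = 8.5 V.
Assume saturation: I_D = (k_n/2)(V_GS − V_t)² with V_GS = V_G − I_D·R_S = 8.5 − 2.2·I_D.
Substituting gives 6.05·I_D² − 40.1·I_D + 63 = 0, with roots I_D = 2.57 or 4.04 mA.
The root I_D = 4.04 mA gives V_GS = -0.399 V ≤ V_t, so take I_D = 2.57 mA.
Then V_GS = 2.84 V and V_DS = V_DD − I_D(R_D+R_S) = 17 − 2.57×2.76 = 9.89 V.
Saturation requires V_DS ≥ V_GS − V_t = 1.44 V; 9.89 ≥ 1.44 ✓.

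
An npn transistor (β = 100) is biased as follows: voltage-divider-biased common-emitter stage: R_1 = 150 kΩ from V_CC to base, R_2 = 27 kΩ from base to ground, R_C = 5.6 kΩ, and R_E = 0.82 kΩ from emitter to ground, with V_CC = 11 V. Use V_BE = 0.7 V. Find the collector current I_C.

Thevenize the base divider: V_Th = V_CC·R_2/(R_1+R_2) = 11×27/177 = 1.68 V, R_Th = R_1‖R_2 = 22.9 kΩ.
Base-emitter loop: V_Th = I_B·R_Th + V_BE + (β+1)I_B·R_E, so I_B = (1.68 − 0.7) / (22.9 + 101×0.82) = 0.00925 mA.
I_C = β·I_B = 100×0.00925 = 0.925 mA, and I_E = (β+1)I_B = 0.934 mA.
V_CE = V_CC − I_C·R_C − I_E·R_E = 11 − 0.925×5.6 − 0.934×0.82 = 5.05 V.
V_CE = 5.05 V > 0.2 V confirms active-region operation.

I_C ≈ 0.93 mA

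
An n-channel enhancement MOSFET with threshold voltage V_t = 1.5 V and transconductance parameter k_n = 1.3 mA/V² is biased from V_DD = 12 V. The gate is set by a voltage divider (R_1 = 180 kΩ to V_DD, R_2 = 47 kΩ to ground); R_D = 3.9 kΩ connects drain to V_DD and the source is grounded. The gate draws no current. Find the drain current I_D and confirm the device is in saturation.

I_D ≈ 0.63 mA

V_G = V_DD·R_2/(R_1+R_2) = 12×47/227 = 2.48 V. With the source grounded, V_GS = V_G = 2.48 V.
Assume saturation: I_D = (k_n/2)(V_GS − V_t)² = (1.3/2)×(2.48 − 1.5)² = 0.65×0.985² = 0.63 mA.
V_DS = V_DD − I_D·R_D = 12 − 0.63×3.9 = 9.54 V.
Saturation requires V_DS ≥ V_GS − V_t = 0.985 V; 9.54 ≥ 0.985 ✓.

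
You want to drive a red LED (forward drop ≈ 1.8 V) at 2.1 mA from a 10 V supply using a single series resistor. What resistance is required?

The resistor drops V_S − V_D = 10 − 1.8 = 8.2 V at 2.1 mA.
R = 8.2 V / 2.1 mA = 3.9 kΩ.

R ≈ 3.9 kΩ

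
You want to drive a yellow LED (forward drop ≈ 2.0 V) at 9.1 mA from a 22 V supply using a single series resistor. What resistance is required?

The resistor drops V_S − V_D = 22 − 2.0 = 20 V at 9.1 mA.
R = 20 V / 9.1 mA = 2.2 kΩ.

R ≈ 2.2 kΩ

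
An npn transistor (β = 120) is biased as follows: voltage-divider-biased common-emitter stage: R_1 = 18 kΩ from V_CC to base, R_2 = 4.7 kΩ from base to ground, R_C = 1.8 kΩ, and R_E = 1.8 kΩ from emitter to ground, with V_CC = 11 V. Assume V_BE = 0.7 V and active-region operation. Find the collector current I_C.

Thevenize the base divider: V_Th = V_CC·R_2/(R_1+R_2) = 11×4.7/22.7 = 2.28 V, R_Th = R_1‖R_2 = 3.73 kΩ.
Base-emitter loop: V_Th = I_B·R_Th + V_BE + (β+1)I_B·R_E, so I_B = (2.28 − 0.7) / (3.73 + 121×1.8) = 0.00712 mA.
I_C = β·I_B = 120×0.00712 = 0.855 mA, and I_E = (β+1)I_B = 0.862 mA.
V_CE = V_CC − I_C·R_C − I_E·R_E = 11 − 0.855×1.8 − 0.862×1.8 = 7.91 V.
V_CE = 7.91 V > 0.2 V confirms active-region operation.

I_C ≈ 0.85 mA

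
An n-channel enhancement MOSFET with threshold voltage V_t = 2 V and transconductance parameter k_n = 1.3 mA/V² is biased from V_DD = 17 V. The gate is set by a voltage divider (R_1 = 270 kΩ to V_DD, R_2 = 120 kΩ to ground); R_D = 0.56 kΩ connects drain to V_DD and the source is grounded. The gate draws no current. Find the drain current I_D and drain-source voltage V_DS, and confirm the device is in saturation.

I_D ≈ 6.8 mA, V_DS ≈ 13 V

V_G = V_DD·R_2/(R_1+R_2) = 17×120/390 = 5.23 V. With the source grounded, V_GS = V_G = 5.23 V.
Assume saturation: I_D = (k_n/2)(V_GS − V_t)² = (1.3/2)×(5.23 − 2)² = 0.65×3.23² = 6.78 mA.
V_DS = V_DD − I_D·R_D = 17 − 6.78×0.56 = 13.2 V.
Saturation requires V_DS ≥ V_GS − V_t = 3.23 V; 13.2 ≥ 3.23 ✓.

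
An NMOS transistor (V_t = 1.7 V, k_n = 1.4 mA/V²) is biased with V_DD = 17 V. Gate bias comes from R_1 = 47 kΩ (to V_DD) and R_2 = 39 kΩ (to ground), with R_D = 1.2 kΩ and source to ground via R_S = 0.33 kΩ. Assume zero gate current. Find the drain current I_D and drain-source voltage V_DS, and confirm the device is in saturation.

I_D ≈ 8 mA, V_DS ≈ 4.8 V

V_G = V_DD·R_2/(R_1+R_2) = 17×39/86 = 7.71 V.
Assume saturation: I_D = (k_n/2)(V_GS − V_t)² with V_GS = V_G − I_D·R_S = 7.71 − 0.33·I_D.
Substituting gives 0.0762·I_D² − 3.78·I_D + 25.3 = 0, with roots I_D = 7.98 or 41.6 mA.
The root I_D = 41.6 mA gives V_GS = -6.01 V ≤ V_t, so take I_D = 7.98 mA.
Then V_GS = 5.08 V and V_DS = V_DD − I_D(R_D+R_S) = 17 − 7.98×1.53 = 4.79 V.
Saturation requires V_DS ≥ V_GS − V_t = 3.38 V; 4.79 ≥ 3.38 ✓.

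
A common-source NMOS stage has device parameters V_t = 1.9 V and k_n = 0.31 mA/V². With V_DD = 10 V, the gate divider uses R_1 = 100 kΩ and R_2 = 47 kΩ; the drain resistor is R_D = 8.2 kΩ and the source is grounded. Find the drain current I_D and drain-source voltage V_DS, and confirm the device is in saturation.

V_G = V_DD·R_2/(R_1+R_2) = 10×47/147 = 3.2 V. With the source grounded, V_GS = V_G = 3.2 V.
Assume saturation: I_D = (k_n/2)(V_GS − V_t)² = (0.31/2)×(3.2 − 1.9)² = 0.155×1.3² = 0.261 mA.
V_DS = V_DD − I_D·R_D = 10 − 0.261×8.2 = 7.86 V.
Saturation requires V_DS ≥ V_GS − V_t = 1.3 V; 7.86 ≥ 1.3 ✓.

I_D ≈ 0.26 mA, V_DS ≈ 7.9 V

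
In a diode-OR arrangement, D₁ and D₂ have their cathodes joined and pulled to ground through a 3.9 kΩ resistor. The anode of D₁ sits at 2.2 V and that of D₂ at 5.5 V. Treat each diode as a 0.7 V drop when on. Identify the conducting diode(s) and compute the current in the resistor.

Assume both conduct. Then node N would need to be at both 2.2−0.7 = 1.5 V and 5.5−0.7 = 4.8 V, which is impossible.
Assume only D₂ conducts: V_N = 5.5 − 0.7 = 4.8 V, so I_R = 4.8/3.9 = 1.23 mA.
Check D₁: its anode-to-cathode voltage is 2.2 − 4.8 = -2.6 V < 0.7 V, so it is off. The assumption is consistent.

Only D₂ conducts; I_R ≈ 1.2 mA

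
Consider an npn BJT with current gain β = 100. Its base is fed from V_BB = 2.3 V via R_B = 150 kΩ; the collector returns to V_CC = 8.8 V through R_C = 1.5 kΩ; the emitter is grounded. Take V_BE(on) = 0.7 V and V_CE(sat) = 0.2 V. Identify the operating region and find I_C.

active; I_C ≈ 1.1 mA

Assume active. Base-emitter loop: I_B = (V_BB − V_BE)/R_B = (2.3 − 0.7)/150 = 0.0107 mA.
I_C = β·I_B = 100×0.0107 = 1.07 mA.
V_CE = V_CC − I_C·R_C = 8.8 − 1.07×1.5 = 7.2 V > V_CE(sat), so the active-region assumption holds.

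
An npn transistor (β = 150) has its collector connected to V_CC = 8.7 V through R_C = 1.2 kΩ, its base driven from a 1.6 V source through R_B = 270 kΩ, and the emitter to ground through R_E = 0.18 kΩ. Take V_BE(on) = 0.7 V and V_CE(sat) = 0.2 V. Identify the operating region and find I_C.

Assume active. Base-emitter loop: I_B = (V_BB − V_BE)/(R_B + (β+1)R_E) = (1.6 − 0.7)/(270 + 151×0.18) = 0.00303 mA.
I_C = β·I_B = 150×0.00303 = 0.454 mA.
V_CE = V_CC − I_C·R_C − I_E·R_E = 8.7 − 0.454×1.2 − 0.457×0.18 = 8.07 V > V_CE(sat), so the active-region assumption holds.

active; I_C ≈ 0.45 mA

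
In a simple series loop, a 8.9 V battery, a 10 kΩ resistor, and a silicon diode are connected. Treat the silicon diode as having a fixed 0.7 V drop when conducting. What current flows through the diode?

I ≈ 0.82 mA

KVL around the loop: 8.9 = V_D + I·R = 0.7 + I × 10 kΩ.
So I = (8.9 − 0.7) / 10 kΩ = 8.2 / 10 = 0.82 mA.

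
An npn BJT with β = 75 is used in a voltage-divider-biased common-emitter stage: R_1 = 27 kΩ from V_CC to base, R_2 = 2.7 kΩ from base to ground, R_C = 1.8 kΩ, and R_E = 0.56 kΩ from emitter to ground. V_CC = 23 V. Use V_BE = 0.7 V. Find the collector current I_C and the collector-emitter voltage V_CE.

I_C ≈ 2.3 mA, V_CE ≈ 18 V

Thevenize the base divider: V_Th = V_CC·R_2/(R_1+R_2) = 23×2.7/29.7 = 2.09 V, R_Th = R_1‖R_2 = 2.45 kΩ.
Base-emitter loop: V_Th = I_B·R_Th + V_BE + (β+1)I_B·R_E, so I_B = (2.09 − 0.7) / (2.45 + 76×0.56) = 0.0309 mA.
I_C = β·I_B = 75×0.0309 = 2.32 mA, and I_E = (β+1)I_B = 2.35 mA.
V_CE = V_CC − I_C·R_C − I_E·R_E = 23 − 2.32×1.8 − 2.35×0.56 = 17.5 V.
V_CE = 17.5 V > 0.2 V confirms active-region operation.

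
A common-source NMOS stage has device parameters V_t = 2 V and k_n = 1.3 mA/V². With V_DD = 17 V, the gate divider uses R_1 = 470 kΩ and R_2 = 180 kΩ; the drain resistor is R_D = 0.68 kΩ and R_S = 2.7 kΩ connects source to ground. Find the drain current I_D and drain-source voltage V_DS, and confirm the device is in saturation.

I_D ≈ 0.64 mA, V_DS ≈ 15 V

V_G = V_DD·R_2/(R_1+R_2) = 17×180/650 = 4.71 V.
Assume saturation: I_D = (k_n/2)(V_GS − V_t)² with V_GS = V_G − I_D·R_S = 4.71 − 2.7·I_D.
Substituting gives 4.74·I_D² − 10.5·I_D + 4.77 = 0, with roots I_D = 0.636 or 1.58 mA.
The root I_D = 1.58 mA gives V_GS = 0.441 V ≤ V_t, so take I_D = 0.636 mA.
Then V_GS = 2.99 V and V_DS = V_DD − I_D(R_D+R_S) = 17 − 0.636×3.38 = 14.8 V.
Saturation requires V_DS ≥ V_GS − V_t = 0.989 V; 14.8 ≥ 0.989 ✓.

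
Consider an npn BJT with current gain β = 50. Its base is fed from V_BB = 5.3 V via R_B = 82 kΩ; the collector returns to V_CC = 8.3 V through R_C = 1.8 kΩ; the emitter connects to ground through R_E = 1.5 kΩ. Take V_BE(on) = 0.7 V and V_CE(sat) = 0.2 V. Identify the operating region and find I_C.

Assume active. Base-emitter loop: I_B = (V_BB − V_BE)/(R_B + (β+1)R_E) = (5.3 − 0.7)/(82 + 51×1.5) = 0.029 mA.
I_C = β·I_B = 50×0.029 = 1.45 mA.
V_CE = V_CC − I_C·R_C − I_E·R_E = 8.3 − 1.45×1.8 − 1.48×1.5 = 3.47 V > V_CE(sat), so the active-region assumption holds.

active; I_C ≈ 1.5 mA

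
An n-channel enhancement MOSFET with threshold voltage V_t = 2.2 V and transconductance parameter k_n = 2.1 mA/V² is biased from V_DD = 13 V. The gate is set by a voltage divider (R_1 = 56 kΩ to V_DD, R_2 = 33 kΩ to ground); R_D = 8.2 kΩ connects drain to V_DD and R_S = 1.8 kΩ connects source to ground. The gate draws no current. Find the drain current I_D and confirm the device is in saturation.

I_D ≈ 0.93 mA

V_G = V_DD·R_2/(R_1+R_2) = 13×33/89 = 4.82 V.
Assume saturation: I_D = (k_n/2)(V_GS − V_t)² with V_GS = V_G − I_D·R_S = 4.82 − 1.8·I_D.
Substituting gives 3.4·I_D² − 10.9·I_D + 7.21 = 0, with roots I_D = 0.932 or 2.27 mA.
The root I_D = 2.27 mA gives V_GS = 0.729 V ≤ V_t, so take I_D = 0.932 mA.
Then V_GS = 3.14 V and V_DS = V_DD − I_D(R_D+R_S) = 13 − 0.932×10 = 3.68 V.
Saturation requires V_DS ≥ V_GS − V_t = 0.942 V; 3.68 ≥ 0.942 ✓.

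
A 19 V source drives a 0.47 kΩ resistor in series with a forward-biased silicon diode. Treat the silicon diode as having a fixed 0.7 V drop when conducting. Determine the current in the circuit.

KVL around the loop: 19 = V_D + I·R = 0.7 + I × 0.47 kΩ.
So I = (19 − 0.7) / 0.47 kΩ = 18.3 / 0.47 = 38.9 mA.

I ≈ 39 mA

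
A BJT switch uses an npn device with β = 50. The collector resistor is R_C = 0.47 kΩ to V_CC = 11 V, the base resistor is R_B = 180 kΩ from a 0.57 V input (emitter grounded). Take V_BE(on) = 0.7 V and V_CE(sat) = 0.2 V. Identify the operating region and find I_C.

V_BB = 0.57 V ≤ V_BE(on) = 0.7 V, so the base-emitter junction is not forward biased.
The transistor is in cutoff: I_B = I_C = 0.

cutoff; I_C ≈ 0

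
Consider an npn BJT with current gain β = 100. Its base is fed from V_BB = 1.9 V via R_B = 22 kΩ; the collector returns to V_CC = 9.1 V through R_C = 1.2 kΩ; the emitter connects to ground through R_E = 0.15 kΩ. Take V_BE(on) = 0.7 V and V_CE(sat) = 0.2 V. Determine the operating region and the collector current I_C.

Assume active. Base-emitter loop: I_B = (V_BB − V_BE)/(R_B + (β+1)R_E) = (1.9 − 0.7)/(22 + 101×0.15) = 0.0323 mA.
I_C = β·I_B = 100×0.0323 = 3.23 mA.
V_CE = V_CC − I_C·R_C − I_E·R_E = 9.1 − 3.23×1.2 − 3.26×0.15 = 4.73 V > V_CE(sat), so the active-region assumption holds.

active; I_C ≈ 3.2 mA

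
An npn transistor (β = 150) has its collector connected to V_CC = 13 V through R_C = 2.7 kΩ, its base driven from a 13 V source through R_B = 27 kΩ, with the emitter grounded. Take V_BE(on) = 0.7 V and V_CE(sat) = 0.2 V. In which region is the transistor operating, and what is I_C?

saturation; I_C ≈ 4.7 mA

Assume active: I_B = (13 − 0.7)/27 = 0.456 mA, giving I_C = β·I_B = 68.3 mA.
But then V_CE = 13 − 68.3×2.7 = -172 V < V_CE(sat) = 0.2 V — impossible in the active region.
So the transistor is saturated. With V_CE = 0.2 V, I_C = (V_CC − 0.2)/R_C = 12.8/2.7 = 4.74 mA.
Check: β·I_B = 68.3 mA > I_C = 4.74 mA, confirming saturation.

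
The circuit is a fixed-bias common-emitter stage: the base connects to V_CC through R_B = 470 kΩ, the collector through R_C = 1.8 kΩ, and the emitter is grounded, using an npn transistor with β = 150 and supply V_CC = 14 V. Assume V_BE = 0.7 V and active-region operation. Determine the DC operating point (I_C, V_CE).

I_C ≈ 4.2 mA, V_CE ≈ 6.4 V

Base loop: V_CC = I_B·R_B + V_BE, so I_B = (14 − 0.7)/470 kΩ = 0.0283 mA.
In the active region I_C = β·I_B = 150 × 0.0283 = 4.24 mA.
Collector loop: V_CE = V_CC − I_C·R_C = 14 − 4.24×1.8 = 6.36 V.
Since V_CE = 6.36 V > V_CE(sat) ≈ 0.2 V, the transistor is in the active region as assumed.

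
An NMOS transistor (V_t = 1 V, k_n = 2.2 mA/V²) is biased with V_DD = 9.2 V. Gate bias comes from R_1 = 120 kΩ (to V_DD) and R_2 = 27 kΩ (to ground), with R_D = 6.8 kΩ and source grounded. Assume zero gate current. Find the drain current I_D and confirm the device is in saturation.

I_D ≈ 0.52 mA

V_G = V_DD·R_2/(R_1+R_2) = 9.2×27/147 = 1.69 V. With the source grounded, V_GS = V_G = 1.69 V.
Assume saturation: I_D = (k_n/2)(V_GS − V_t)² = (2.2/2)×(1.69 − 1)² = 1.1×0.69² = 0.523 mA.
V_DS = V_DD − I_D·R_D = 9.2 − 0.523×6.8 = 5.64 V.
Saturation requires V_DS ≥ V_GS − V_t = 0.69 V; 5.64 ≥ 0.69 ✓.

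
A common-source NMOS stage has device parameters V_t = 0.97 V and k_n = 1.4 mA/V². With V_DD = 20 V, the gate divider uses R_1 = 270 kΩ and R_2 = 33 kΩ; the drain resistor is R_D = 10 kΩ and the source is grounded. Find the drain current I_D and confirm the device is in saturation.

I_D ≈ 1 mA

V_G = V_DD·R_2/(R_1+R_2) = 20×33/303 = 2.18 V. With the source grounded, V_GS = V_G = 2.18 V.
Assume saturation: I_D = (k_n/2)(V_GS − V_t)² = (1.4/2)×(2.18 − 0.97)² = 0.7×1.21² = 1.02 mA.
V_DS = V_DD − I_D·R_D = 20 − 1.02×10 = 9.78 V.
Saturation requires V_DS ≥ V_GS − V_t = 1.21 V; 9.78 ≥ 1.21 ✓.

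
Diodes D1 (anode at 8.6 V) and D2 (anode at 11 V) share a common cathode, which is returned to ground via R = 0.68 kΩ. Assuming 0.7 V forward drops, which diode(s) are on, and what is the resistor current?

Assume both conduct. Then node N would need to be at both 8.6−0.7 = 7.9 V and 11−0.7 = 10.3 V, which is impossible.
Assume only D2 conducts: V_N = 11 − 0.7 = 10.3 V, so I_R = 10.3/0.68 = 15.1 mA.
Check D1: its anode-to-cathode voltage is 8.6 − 10.3 = -1.7 V < 0.7 V, so it is off. The assumption is consistent.

Only D2 conducts; I_R ≈ 15 mA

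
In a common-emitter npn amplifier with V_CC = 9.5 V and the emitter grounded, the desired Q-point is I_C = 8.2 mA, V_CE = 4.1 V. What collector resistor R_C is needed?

Collector loop: V_CC = I_C·R_C + V_CE.
R_C = (V_CC − V_CE)/I_C = (9.5 − 4.1)/8.2 = 0.659 kΩ.

R_C ≈ 0.66 kΩ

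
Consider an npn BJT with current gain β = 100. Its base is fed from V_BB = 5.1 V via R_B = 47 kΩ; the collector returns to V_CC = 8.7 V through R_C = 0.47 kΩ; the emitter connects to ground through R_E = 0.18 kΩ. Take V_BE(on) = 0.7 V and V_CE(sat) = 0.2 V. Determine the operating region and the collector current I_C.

Assume active. Base-emitter loop: I_B = (V_BB − V_BE)/(R_B + (β+1)R_E) = (5.1 − 0.7)/(47 + 101×0.18) = 0.0675 mA.
I_C = β·I_B = 100×0.0675 = 6.75 mA.
V_CE = V_CC − I_C·R_C − I_E·R_E = 8.7 − 6.75×0.47 − 6.82×0.18 = 4.3 V > V_CE(sat), so the active-region assumption holds.

active; I_C ≈ 6.8 mA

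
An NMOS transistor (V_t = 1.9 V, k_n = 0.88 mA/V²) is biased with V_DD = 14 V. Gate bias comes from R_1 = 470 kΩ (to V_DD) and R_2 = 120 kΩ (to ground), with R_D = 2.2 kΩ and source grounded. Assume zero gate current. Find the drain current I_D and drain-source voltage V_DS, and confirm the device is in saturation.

V_G = V_DD·R_2/(R_1+R_2) = 14×120/590 = 2.85 V. With the source grounded, V_GS = V_G = 2.85 V.
Assume saturation: I_D = (k_n/2)(V_GS − V_t)² = (0.88/2)×(2.85 − 1.9)² = 0.44×0.947² = 0.395 mA.
V_DS = V_DD − I_D·R_D = 14 − 0.395×2.2 = 13.1 V.
Saturation requires V_DS ≥ V_GS − V_t = 0.947 V; 13.1 ≥ 0.947 ✓.

I_D ≈ 0.39 mA, V_DS ≈ 13 V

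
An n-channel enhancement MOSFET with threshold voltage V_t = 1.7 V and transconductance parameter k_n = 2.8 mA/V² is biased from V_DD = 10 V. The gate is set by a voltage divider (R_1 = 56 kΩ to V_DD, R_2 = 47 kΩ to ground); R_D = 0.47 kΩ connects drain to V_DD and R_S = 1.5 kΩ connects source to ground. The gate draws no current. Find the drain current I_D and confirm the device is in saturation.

I_D ≈ 1.3 mA

V_G = V_DD·R_2/(R_1+R_2) = 10×47/103 = 4.56 V.
Assume saturation: I_D = (k_n/2)(V_GS − V_t)² with V_GS = V_G − I_D·R_S = 4.56 − 1.5·I_D.
Substituting gives 3.15·I_D² − 13·I_D + 11.5 = 0, with roots I_D = 1.27 or 2.86 mA.
The root I_D = 2.86 mA gives V_GS = 0.27 V ≤ V_t, so take I_D = 1.27 mA.
Then V_GS = 2.65 V and V_DS = V_DD − I_D(R_D+R_S) = 10 − 1.27×1.97 = 7.49 V.
Saturation requires V_DS ≥ V_GS − V_t = 0.954 V; 7.49 ≥ 0.954 ✓.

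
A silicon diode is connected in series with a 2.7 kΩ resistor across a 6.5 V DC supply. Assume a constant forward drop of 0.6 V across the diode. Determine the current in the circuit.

KVL around the loop: 6.5 = V_D + I·R = 0.6 + I × 2.7 kΩ.
So I = (6.5 − 0.6) / 2.7 kΩ = 5.9 / 2.7 = 2.19 mA.

I ≈ 2.2 mA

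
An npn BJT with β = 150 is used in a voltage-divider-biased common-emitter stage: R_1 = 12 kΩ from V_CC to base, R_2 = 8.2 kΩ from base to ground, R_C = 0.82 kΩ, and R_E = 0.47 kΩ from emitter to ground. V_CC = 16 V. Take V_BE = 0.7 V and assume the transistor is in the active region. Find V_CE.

Thevenize the base divider: V_Th = V_CC·R_2/(R_1+R_2) = 16×8.2/20.2 = 6.5 V, R_Th = R_1‖R_2 = 4.87 kΩ.
Base-emitter loop: V_Th = I_B·R_Th + V_BE + (β+1)I_B·R_E, so I_B = (6.5 − 0.7) / (4.87 + 151×0.47) = 0.0764 mA.
I_C = β·I_B = 150×0.0764 = 11.5 mA, and I_E = (β+1)I_B = 11.5 mA.
V_CE = V_CC − I_C·R_C − I_E·R_E = 16 − 11.5×0.82 − 11.5×0.47 = 1.18 V.
V_CE = 1.18 V > 0.2 V confirms active-region operation.

V_CE ≈ 1.2 V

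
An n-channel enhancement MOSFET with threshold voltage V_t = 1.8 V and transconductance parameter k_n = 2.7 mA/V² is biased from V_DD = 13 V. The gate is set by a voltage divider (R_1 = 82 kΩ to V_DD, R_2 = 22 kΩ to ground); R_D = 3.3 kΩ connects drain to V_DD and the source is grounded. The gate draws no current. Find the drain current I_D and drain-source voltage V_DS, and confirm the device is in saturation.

I_D ≈ 1.2 mA, V_DS ≈ 9 V

V_G = V_DD·R_2/(R_1+R_2) = 13×22/104 = 2.75 V. With the source grounded, V_GS = V_G = 2.75 V.
Assume saturation: I_D = (k_n/2)(V_GS − V_t)² = (2.7/2)×(2.75 − 1.8)² = 1.35×0.95² = 1.22 mA.
V_DS = V_DD − I_D·R_D = 13 − 1.22×3.3 = 8.98 V.
Saturation requires V_DS ≥ V_GS − V_t = 0.95 V; 8.98 ≥ 0.95 ✓.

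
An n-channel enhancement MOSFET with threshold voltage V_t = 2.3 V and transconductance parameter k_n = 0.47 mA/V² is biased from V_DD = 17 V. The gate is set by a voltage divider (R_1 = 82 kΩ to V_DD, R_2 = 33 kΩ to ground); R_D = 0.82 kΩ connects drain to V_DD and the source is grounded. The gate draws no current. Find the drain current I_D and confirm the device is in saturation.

V_G = V_DD·R_2/(R_1+R_2) = 17×33/115 = 4.88 V. With the source grounded, V_GS = V_G = 4.88 V.
Assume saturation: I_D = (k_n/2)(V_GS − V_t)² = (0.47/2)×(4.88 − 2.3)² = 0.235×2.58² = 1.56 mA.
V_DS = V_DD − I_D·R_D = 17 − 1.56×0.82 = 15.7 V.
Saturation requires V_DS ≥ V_GS − V_t = 2.58 V; 15.7 ≥ 2.58 ✓.

I_D ≈ 1.6 mA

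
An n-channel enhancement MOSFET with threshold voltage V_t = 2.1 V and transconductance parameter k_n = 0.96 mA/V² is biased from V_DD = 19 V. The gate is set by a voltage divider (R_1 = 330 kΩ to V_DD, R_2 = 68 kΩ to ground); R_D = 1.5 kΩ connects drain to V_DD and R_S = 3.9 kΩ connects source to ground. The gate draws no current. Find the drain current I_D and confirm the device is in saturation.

V_G = V_DD·R_2/(R_1+R_2) = 19×68/398 = 3.25 V.
Assume saturation: I_D = (k_n/2)(V_GS − V_t)² with V_GS = V_G − I_D·R_S = 3.25 − 3.9·I_D.
Substituting gives 7.3·I_D² − 5.29·I_D + 0.631 = 0, with roots I_D = 0.15 or 0.574 mA.
The root I_D = 0.574 mA gives V_GS = 1.01 V ≤ V_t, so take I_D = 0.15 mA.
Then V_GS = 2.66 V and V_DS = V_DD − I_D(R_D+R_S) = 19 − 0.15×5.4 = 18.2 V.
Saturation requires V_DS ≥ V_GS − V_t = 0.56 V; 18.2 ≥ 0.56 ✓.

I_D ≈ 0.15 mA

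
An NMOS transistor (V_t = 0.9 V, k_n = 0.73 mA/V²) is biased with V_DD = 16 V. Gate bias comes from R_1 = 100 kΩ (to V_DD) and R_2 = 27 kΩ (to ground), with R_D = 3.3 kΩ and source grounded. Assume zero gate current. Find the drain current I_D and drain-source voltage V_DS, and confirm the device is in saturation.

I_D ≈ 2.3 mA, V_DS ≈ 8.5 V

V_G = V_DD·R_2/(R_1+R_2) = 16×27/127 = 3.4 V. With the source grounded, V_GS = V_G = 3.4 V.
Assume saturation: I_D = (k_n/2)(V_GS − V_t)² = (0.73/2)×(3.4 − 0.9)² = 0.365×2.5² = 2.28 mA.
V_DS = V_DD − I_D·R_D = 16 − 2.28×3.3 = 8.46 V.
Saturation requires V_DS ≥ V_GS − V_t = 2.5 V; 8.46 ≥ 2.5 ✓.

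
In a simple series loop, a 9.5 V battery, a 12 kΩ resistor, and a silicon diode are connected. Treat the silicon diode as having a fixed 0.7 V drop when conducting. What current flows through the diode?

I ≈ 0.73 mA

KVL around the loop: 9.5 = V_D + I·R = 0.7 + I × 12 kΩ.
So I = (9.5 − 0.7) / 12 kΩ = 8.8 / 12 = 0.733 mA.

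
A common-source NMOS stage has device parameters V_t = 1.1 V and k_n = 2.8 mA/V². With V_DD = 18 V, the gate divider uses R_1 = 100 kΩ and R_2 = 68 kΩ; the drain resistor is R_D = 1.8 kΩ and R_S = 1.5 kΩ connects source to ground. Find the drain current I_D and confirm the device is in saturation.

V_G = V_DD·R_2/(R_1+R_2) = 18×68/168 = 7.29 V.
Assume saturation: I_D = (k_n/2)(V_GS − V_t)² with V_GS = V_G − I_D·R_S = 7.29 − 1.5·I_D.
Substituting gives 3.15·I_D² − 27·I_D + 53.6 = 0, with roots I_D = 3.13 or 5.44 mA.
The root I_D = 5.44 mA gives V_GS = -0.871 V ≤ V_t, so take I_D = 3.13 mA.
Then V_GS = 2.59 V and V_DS = V_DD − I_D(R_D+R_S) = 18 − 3.13×3.3 = 7.68 V.
Saturation requires V_DS ≥ V_GS − V_t = 1.49 V; 7.68 ≥ 1.49 ✓.

I_D ≈ 3.1 mA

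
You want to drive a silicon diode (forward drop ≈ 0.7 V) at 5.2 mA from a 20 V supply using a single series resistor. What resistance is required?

R ≈ 3.7 kΩ

The resistor drops V_S − V_D = 20 − 0.7 = 19.3 V at 5.2 mA.
R = 19.3 V / 5.2 mA = 3.71 kΩ.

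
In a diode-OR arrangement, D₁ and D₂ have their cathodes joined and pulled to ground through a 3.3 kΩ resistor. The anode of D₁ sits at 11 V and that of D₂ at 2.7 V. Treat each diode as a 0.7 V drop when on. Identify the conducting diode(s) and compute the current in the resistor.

Only D₁ conducts; I_R ≈ 3.1 mA

Assume both conduct. Then node N would need to be at both 11−0.7 = 10.3 V and 2.7−0.7 = 2 V, which is impossible.
Assume only D₁ conducts: V_N = 11 − 0.7 = 10.3 V, so I_R = 10.3/3.3 = 3.12 mA.
Check D₂: its anode-to-cathode voltage is 2.7 − 10.3 = -7.6 V < 0.7 V, so it is off. The assumption is consistent.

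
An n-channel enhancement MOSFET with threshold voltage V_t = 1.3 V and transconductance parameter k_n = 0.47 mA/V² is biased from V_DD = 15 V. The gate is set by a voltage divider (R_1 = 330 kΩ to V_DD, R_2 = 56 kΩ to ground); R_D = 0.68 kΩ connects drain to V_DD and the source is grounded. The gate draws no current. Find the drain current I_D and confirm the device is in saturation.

V_G = V_DD·R_2/(R_1+R_2) = 15×56/386 = 2.18 V. With the source grounded, V_GS = V_G = 2.18 V.
Assume saturation: I_D = (k_n/2)(V_GS − V_t)² = (0.47/2)×(2.18 − 1.3)² = 0.235×0.876² = 0.18 mA.
V_DS = V_DD − I_D·R_D = 15 − 0.18×0.68 = 14.9 V.
Saturation requires V_DS ≥ V_GS − V_t = 0.876 V; 14.9 ≥ 0.876 ✓.

I_D ≈ 0.18 mA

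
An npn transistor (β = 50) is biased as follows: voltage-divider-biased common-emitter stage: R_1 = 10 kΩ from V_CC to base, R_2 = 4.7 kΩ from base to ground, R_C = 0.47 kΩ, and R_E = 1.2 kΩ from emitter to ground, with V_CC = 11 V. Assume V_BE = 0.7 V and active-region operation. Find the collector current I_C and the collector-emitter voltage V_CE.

Thevenize the base divider: V_Th = V_CC·R_2/(R_1+R_2) = 11×4.7/14.7 = 3.52 V, R_Th = R_1‖R_2 = 3.2 kΩ.
Base-emitter loop: V_Th = I_B·R_Th + V_BE + (β+1)I_B·R_E, so I_B = (3.52 − 0.7) / (3.2 + 51×1.2) = 0.0437 mA.
I_C = β·I_B = 50×0.0437 = 2.19 mA, and I_E = (β+1)I_B = 2.23 mA.
V_CE = V_CC − I_C·R_C − I_E·R_E = 11 − 2.19×0.47 − 2.23×1.2 = 7.29 V.
V_CE = 7.29 V > 0.2 V confirms active-region operation.

I_C ≈ 2.2 mA, V_CE ≈ 7.3 V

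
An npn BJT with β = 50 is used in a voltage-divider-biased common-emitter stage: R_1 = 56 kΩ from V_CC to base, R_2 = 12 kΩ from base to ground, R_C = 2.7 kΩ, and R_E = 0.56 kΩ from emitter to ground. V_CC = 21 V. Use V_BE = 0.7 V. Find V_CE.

Thevenize the base divider: V_Th = V_CC·R_2/(R_1+R_2) = 21×12/68 = 3.71 V, R_Th = R_1‖R_2 = 9.88 kΩ.
Base-emitter loop: V_Th = I_B·R_Th + V_BE + (β+1)I_B·R_E, so I_B = (3.71 − 0.7) / (9.88 + 51×0.56) = 0.0782 mA.
I_C = β·I_B = 50×0.0782 = 3.91 mA, and I_E = (β+1)I_B = 3.99 mA.
V_CE = V_CC − I_C·R_C − I_E·R_E = 21 − 3.91×2.7 − 3.99×0.56 = 8.21 V.
V_CE = 8.21 V > 0.2 V confirms active-region operation.

V_CE ≈ 8.2 V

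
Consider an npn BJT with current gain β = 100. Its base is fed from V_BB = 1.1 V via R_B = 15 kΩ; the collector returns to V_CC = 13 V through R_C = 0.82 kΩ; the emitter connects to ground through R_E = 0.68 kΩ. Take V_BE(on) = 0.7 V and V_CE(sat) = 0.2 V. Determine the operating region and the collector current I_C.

Assume active. Base-emitter loop: I_B = (V_BB − V_BE)/(R_B + (β+1)R_E) = (1.1 − 0.7)/(15 + 101×0.68) = 0.00478 mA.
I_C = β·I_B = 100×0.00478 = 0.478 mA.
V_CE = V_CC − I_C·R_C − I_E·R_E = 13 − 0.478×0.82 − 0.483×0.68 = 12.3 V > V_CE(sat), so the active-region assumption holds.

active; I_C ≈ 0.48 mA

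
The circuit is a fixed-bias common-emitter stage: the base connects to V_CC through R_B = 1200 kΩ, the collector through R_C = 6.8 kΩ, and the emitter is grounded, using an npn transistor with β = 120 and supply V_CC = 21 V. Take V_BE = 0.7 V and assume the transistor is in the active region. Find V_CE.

V_CE ≈ 7.2 V

Base loop: V_CC = I_B·R_B + V_BE, so I_B = (21 − 0.7)/1200 kΩ = 0.0169 mA.
In the active region I_C = β·I_B = 120 × 0.0169 = 2.03 mA.
Collector loop: V_CE = V_CC − I_C·R_C = 21 − 2.03×6.8 = 7.2 V.
Since V_CE = 7.2 V > V_CE(sat) ≈ 0.2 V, the transistor is in the active region as assumed.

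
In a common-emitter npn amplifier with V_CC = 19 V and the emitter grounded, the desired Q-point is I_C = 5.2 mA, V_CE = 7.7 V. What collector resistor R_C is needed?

R_C ≈ 2.2 kΩ

Collector loop: V_CC = I_C·R_C + V_CE.
R_C = (V_CC − V_CE)/I_C = (19 − 7.7)/5.2 = 2.17 kΩ.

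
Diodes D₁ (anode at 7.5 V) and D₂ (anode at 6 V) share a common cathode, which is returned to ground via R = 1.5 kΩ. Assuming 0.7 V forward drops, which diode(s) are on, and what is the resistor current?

Only D₁ conducts; I_R ≈ 4.5 mA

Assume both conduct. Then node N would need to be at both 7.5−0.7 = 6.8 V and 6−0.7 = 5.3 V, which is impossible.
Assume only D₁ conducts: V_N = 7.5 − 0.7 = 6.8 V, so I_R = 6.8/1.5 = 4.53 mA.
Check D₂: its anode-to-cathode voltage is 6 − 6.8 = -0.8 V < 0.7 V, so it is off. The assumption is consistent.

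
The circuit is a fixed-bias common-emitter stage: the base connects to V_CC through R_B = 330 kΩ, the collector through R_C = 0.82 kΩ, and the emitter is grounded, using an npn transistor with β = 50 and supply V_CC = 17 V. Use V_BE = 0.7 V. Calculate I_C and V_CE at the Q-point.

Base loop: V_CC = I_B·R_B + V_BE, so I_B = (17 − 0.7)/330 kΩ = 0.0494 mA.
In the active region I_C = β·I_B = 50 × 0.0494 = 2.47 mA.
Collector loop: V_CE = V_CC − I_C·R_C = 17 − 2.47×0.82 = 15 V.
Since V_CE = 15 V > V_CE(sat) ≈ 0.2 V, the transistor is in the active region as assumed.

I_C ≈ 2.5 mA, V_CE ≈ 15 V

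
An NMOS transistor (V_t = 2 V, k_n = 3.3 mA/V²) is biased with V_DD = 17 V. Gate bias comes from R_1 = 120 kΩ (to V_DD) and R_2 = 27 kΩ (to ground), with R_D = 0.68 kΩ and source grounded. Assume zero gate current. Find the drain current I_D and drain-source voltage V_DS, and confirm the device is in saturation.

V_G = V_DD·R_2/(R_1+R_2) = 17×27/147 = 3.12 V. With the source grounded, V_GS = V_G = 3.12 V.
Assume saturation: I_D = (k_n/2)(V_GS − V_t)² = (3.3/2)×(3.12 − 2)² = 1.65×1.12² = 2.08 mA.
V_DS = V_DD − I_D·R_D = 17 − 2.08×0.68 = 15.6 V.
Saturation requires V_DS ≥ V_GS − V_t = 1.12 V; 15.6 ≥ 1.12 ✓.

I_D ≈ 2.1 mA, V_DS ≈ 16 V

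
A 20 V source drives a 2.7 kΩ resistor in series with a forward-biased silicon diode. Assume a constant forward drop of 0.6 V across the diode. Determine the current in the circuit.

KVL around the loop: 20 = V_D + I·R = 0.6 + I × 2.7 kΩ.
So I = (20 − 0.6) / 2.7 kΩ = 19.4 / 2.7 = 7.19 mA.

I ≈ 7.2 mA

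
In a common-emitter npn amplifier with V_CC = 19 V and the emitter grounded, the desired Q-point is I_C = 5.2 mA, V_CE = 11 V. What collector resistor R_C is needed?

Collector loop: V_CC = I_C·R_C + V_CE.
R_C = (V_CC − V_CE)/I_C = (19 − 11)/5.2 = 1.54 kΩ.

R_C ≈ 1.5 kΩ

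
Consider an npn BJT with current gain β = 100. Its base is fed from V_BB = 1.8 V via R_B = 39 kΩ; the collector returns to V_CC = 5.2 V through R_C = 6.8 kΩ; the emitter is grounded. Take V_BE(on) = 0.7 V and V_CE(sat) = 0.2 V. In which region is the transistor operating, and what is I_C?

Assume active: I_B = (1.8 − 0.7)/39 = 0.0282 mA, giving I_C = β·I_B = 2.82 mA.
But then V_CE = 5.2 − 2.82×6.8 = -14 V < V_CE(sat) = 0.2 V — impossible in the active region.
So the transistor is saturated. With V_CE = 0.2 V, I_C = (V_CC − 0.2)/R_C = 5/6.8 = 0.735 mA.
Check: β·I_B = 2.82 mA > I_C = 0.735 mA, confirming saturation.

saturation; I_C ≈ 0.74 mA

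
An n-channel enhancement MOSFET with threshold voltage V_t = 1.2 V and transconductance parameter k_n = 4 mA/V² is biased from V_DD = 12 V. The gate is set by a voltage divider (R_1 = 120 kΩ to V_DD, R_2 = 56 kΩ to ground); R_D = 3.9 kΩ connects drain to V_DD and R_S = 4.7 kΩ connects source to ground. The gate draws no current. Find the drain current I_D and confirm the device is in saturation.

I_D ≈ 0.46 mA

V_G = V_DD·R_2/(R_1+R_2) = 12×56/176 = 3.82 V.
Assume saturation: I_D = (k_n/2)(V_GS − V_t)² with V_GS = V_G − I_D·R_S = 3.82 − 4.7·I_D.
Substituting gives 44.2·I_D² − 50.2·I_D + 13.7 = 0, with roots I_D = 0.456 or 0.681 mA.
The root I_D = 0.681 mA gives V_GS = 0.616 V ≤ V_t, so take I_D = 0.456 mA.
Then V_GS = 1.68 V and V_DS = V_DD − I_D(R_D+R_S) = 12 − 0.456×8.6 = 8.08 V.
Saturation requires V_DS ≥ V_GS − V_t = 0.477 V; 8.08 ≥ 0.477 ✓.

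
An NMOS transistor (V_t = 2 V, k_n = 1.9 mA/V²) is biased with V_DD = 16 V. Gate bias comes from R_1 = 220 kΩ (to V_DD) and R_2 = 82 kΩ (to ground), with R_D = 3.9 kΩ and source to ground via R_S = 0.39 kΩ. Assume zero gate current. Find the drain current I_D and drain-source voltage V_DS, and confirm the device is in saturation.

V_G = V_DD·R_2/(R_1+R_2) = 16×82/302 = 4.34 V.
Assume saturation: I_D = (k_n/2)(V_GS − V_t)² with V_GS = V_G − I_D·R_S = 4.34 − 0.39·I_D.
Substituting gives 0.144·I_D² − 2.74·I_D + 5.22 = 0, with roots I_D = 2.15 or 16.8 mA.
The root I_D = 16.8 mA gives V_GS = -2.2 V ≤ V_t, so take I_D = 2.15 mA.
Then V_GS = 3.51 V and V_DS = V_DD − I_D(R_D+R_S) = 16 − 2.15×4.29 = 6.77 V.
Saturation requires V_DS ≥ V_GS − V_t = 1.51 V; 6.77 ≥ 1.51 ✓.

I_D ≈ 2.2 mA, V_DS ≈ 6.8 V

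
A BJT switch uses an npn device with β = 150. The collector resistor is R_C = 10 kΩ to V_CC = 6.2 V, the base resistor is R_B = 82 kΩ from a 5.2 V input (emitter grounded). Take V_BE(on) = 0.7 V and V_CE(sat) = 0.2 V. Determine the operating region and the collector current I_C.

saturation; I_C ≈ 0.6 mA

Assume active: I_B = (5.2 − 0.7)/82 = 0.0549 mA, giving I_C = β·I_B = 8.23 mA.
But then V_CE = 6.2 − 8.23×10 = -76.1 V < V_CE(sat) = 0.2 V — impossible in the active region.
So the transistor is saturated. With V_CE = 0.2 V, I_C = (V_CC − 0.2)/R_C = 6/10 = 0.6 mA.
Check: β·I_B = 8.23 mA > I_C = 0.6 mA, confirming saturation.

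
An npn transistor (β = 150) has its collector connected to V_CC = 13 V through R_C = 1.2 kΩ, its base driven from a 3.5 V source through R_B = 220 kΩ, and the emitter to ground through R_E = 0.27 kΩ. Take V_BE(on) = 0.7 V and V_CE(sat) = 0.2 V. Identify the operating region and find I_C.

Assume active. Base-emitter loop: I_B = (V_BB − V_BE)/(R_B + (β+1)R_E) = (3.5 − 0.7)/(220 + 151×0.27) = 0.0107 mA.
I_C = β·I_B = 150×0.0107 = 1.61 mA.
V_CE = V_CC − I_C·R_C − I_E·R_E = 13 − 1.61×1.2 − 1.62×0.27 = 10.6 V > V_CE(sat), so the active-region assumption holds.

active; I_C ≈ 1.6 mA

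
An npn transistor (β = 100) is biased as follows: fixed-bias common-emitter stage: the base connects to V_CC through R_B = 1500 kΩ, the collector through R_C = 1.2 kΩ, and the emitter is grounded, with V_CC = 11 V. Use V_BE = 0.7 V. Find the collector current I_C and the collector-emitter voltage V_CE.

I_C ≈ 0.69 mA, V_CE ≈ 10 V

Base loop: V_CC = I_B·R_B + V_BE, so I_B = (11 − 0.7)/1500 kΩ = 0.00687 mA.
In the active region I_C = β·I_B = 100 × 0.00687 = 0.687 mA.
Collector loop: V_CE = V_CC − I_C·R_C = 11 − 0.687×1.2 = 10.2 V.
Since V_CE = 10.2 V > V_CE(sat) ≈ 0.2 V, the transistor is in the active region as assumed.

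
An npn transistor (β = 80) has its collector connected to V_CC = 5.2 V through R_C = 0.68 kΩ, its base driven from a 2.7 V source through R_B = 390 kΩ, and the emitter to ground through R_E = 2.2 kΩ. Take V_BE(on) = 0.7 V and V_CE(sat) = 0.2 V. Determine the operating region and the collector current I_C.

active; I_C ≈ 0.28 mA

Assume active. Base-emitter loop: I_B = (V_BB − V_BE)/(R_B + (β+1)R_E) = (2.7 − 0.7)/(390 + 81×2.2) = 0.00352 mA.
I_C = β·I_B = 80×0.00352 = 0.282 mA.
V_CE = V_CC − I_C·R_C − I_E·R_E = 5.2 − 0.282×0.68 − 0.285×2.2 = 4.38 V > V_CE(sat), so the active-region assumption holds.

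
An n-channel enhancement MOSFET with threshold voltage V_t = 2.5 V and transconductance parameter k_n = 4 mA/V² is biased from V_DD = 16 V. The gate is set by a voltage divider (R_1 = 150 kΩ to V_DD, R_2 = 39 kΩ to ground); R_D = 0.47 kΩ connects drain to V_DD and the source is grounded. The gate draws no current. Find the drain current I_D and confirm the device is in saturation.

I_D ≈ 1.3 mA

V_G = V_DD·R_2/(R_1+R_2) = 16×39/189 = 3.3 V. With the source grounded, V_GS = V_G = 3.3 V.
Assume saturation: I_D = (k_n/2)(V_GS − V_t)² = (4/2)×(3.3 − 2.5)² = 2×0.802² = 1.29 mA.
V_DS = V_DD − I_D·R_D = 16 − 1.29×0.47 = 15.4 V.
Saturation requires V_DS ≥ V_GS − V_t = 0.802 V; 15.4 ≥ 0.802 ✓.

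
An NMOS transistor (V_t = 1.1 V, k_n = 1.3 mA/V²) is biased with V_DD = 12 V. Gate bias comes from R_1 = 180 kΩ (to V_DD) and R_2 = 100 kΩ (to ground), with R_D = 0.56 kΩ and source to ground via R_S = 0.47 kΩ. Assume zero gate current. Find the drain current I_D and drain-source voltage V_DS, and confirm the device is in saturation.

V_G = V_DD·R_2/(R_1+R_2) = 12×100/280 = 4.29 V.
Assume saturation: I_D = (k_n/2)(V_GS − V_t)² with V_GS = V_G − I_D·R_S = 4.29 − 0.47·I_D.
Substituting gives 0.144·I_D² − 2.95·I_D + 6.6 = 0, with roots I_D = 2.56 or 18 mA.
The root I_D = 18 mA gives V_GS = -4.16 V ≤ V_t, so take I_D = 2.56 mA.
Then V_GS = 3.08 V and V_DS = V_DD − I_D(R_D+R_S) = 12 − 2.56×1.03 = 9.37 V.
Saturation requires V_DS ≥ V_GS − V_t = 1.98 V; 9.37 ≥ 1.98 ✓.

I_D ≈ 2.6 mA, V_DS ≈ 9.4 V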